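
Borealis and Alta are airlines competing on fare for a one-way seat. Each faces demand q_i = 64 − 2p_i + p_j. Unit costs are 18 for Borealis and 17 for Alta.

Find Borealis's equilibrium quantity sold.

Borealis's profit: π = (p_{Borealis} − 18)(64 − 2p_{Borealis} + p_{Alta}).
∂π/∂p_{Borealis} = 100 − 4p_{Borealis} + p_{Alta} = 0 ⇒ p_{Borealis} = 25 + 0.25p_{Alta}.
Similarly p_{Alta} = 24.5 + 0.25p_{Borealis}.
Plugging p_{Alta} into Borealis's best response: p_{Borealis} = 25 + 0.25(24.5 + 0.25p_{Borealis}) ⇒ 0.9375p_{Borealis} = 31.125, so p_{Borealis} = 33.2.
Then p_{Alta} = 24.5 + 0.25·33.2 = 32.8.
q_{Borealis} = 64 − 2·33.2 + 32.8 = 30.4.

30.4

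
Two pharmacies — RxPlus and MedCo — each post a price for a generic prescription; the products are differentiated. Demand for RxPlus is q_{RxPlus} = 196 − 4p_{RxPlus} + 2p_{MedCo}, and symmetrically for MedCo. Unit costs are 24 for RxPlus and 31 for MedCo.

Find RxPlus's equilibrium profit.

RxPlus's profit: π = (p_{RxPlus} − 24)(196 − 4p_{RxPlus} + 2p_{MedCo}).
∂π/∂p_{RxPlus} = 292 − 8p_{RxPlus} + 2p_{MedCo} = 0 ⇒ p_{RxPlus} = 36.5 + 0.25p_{MedCo}.
Similarly p_{MedCo} = 40 + 0.25p_{RxPlus}.
Solving the two reaction functions simultaneously: (1 − (0.25)(0.25))p_{RxPlus} = 36.5 + 0.25·40, so 0.9375p_{RxPlus} = 46.5 and p_{RxPlus} = 49.6.
Then p_{MedCo} = 40 + 0.25·49.6 = 52.4.
q_{RxPlus} = 196 − 4·49.6 + 2·52.4 = 102.4.
Profit = (49.6 − 24)·102.4 = 2621.44.

2621.44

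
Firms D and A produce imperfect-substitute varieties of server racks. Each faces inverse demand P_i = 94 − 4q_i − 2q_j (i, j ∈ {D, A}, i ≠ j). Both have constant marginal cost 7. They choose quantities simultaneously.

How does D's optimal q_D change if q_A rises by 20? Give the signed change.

-5

Firm D's profit: π = q_D(94 − 4q_D − 2q_A) − 7q_D.
∂π/∂q_D = 87 − 8q_D − 2q_A = 0 ⇒ q_D = 10.875 − 0.25q_A.
The reaction-function slope is −0.25, so a 20-unit rise in q_A moves q_D by −0.25 × 20 = −5. D's best response falls — the actions are strategic substitutes.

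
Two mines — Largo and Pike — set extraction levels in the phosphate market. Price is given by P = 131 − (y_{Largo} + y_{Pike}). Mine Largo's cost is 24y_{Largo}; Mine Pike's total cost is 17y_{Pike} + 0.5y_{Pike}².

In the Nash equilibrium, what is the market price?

65.4

Mine Largo's profit: π = y_{Largo}(131 − (y_{Largo} + y_{Pike})) − 24y_{Largo}.
∂π/∂y_{Largo} = 107 − 2y_{Largo} − y_{Pike} = 0, so y_{Largo} = 53.5 − 0.5y_{Pike}.
For Pike: ∂π/∂y_{Pike} = 114 − 3y_{Pike} − y_{Largo} = 0 ⇒ y_{Pike} = 38 − (1/3)y_{Largo}.
Solving the two reaction functions simultaneously: (1 − (−0.5)(−1/3))y_{Largo} = 53.5 − 0.5·38, so (5/6)y_{Largo} = 34.5 and y_{Largo} = 41.4.
Then y_{Pike} = 38 − (1/3)·41.4 = 24.2.
Equilibrium price: P = 131 − 65.6 = 65.4.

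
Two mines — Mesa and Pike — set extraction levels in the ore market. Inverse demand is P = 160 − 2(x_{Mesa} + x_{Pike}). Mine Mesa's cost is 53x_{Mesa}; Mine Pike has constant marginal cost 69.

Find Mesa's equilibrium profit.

Mine Mesa's profit: π = x_{Mesa}(160 − 2(x_{Mesa} + x_{Pike})) − 53x_{Mesa}.
∂π/∂x_{Mesa} = 107 − 4x_{Mesa} − 2x_{Pike} = 0, so x_{Mesa} = 26.75 − 0.5x_{Pike}.
By the same steps for Pike: x_{Pike} = 22.75 − 0.5x_{Mesa}.
Plugging x_{Pike} into Mesa's best response: x_{Mesa} = 26.75 − 0.5(22.75 − 0.5x_{Mesa}) ⇒ 0.75x_{Mesa} = 15.375, so x_{Mesa} = 20.5.
Then x_{Pike} = 22.75 − 0.5·20.5 = 12.5.
Price P = 160 − 2·33 = 94.
Mesa's profit: (94 − 53)·20.5 = 840.5.

840.5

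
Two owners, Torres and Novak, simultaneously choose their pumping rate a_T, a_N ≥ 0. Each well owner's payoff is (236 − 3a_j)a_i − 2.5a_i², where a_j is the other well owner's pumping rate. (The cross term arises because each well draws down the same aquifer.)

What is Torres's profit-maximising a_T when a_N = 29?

29.8

Torres's payoff is (236 − 3a_N)a_T − 2.5a_T².
∂π/∂a_T = 236 − 3a_N − 5a_T = 0, so a_T = 47.2 − 0.6a_N.
At a_N = 29: a_T = 47.2 − 0.6·29 = 29.8.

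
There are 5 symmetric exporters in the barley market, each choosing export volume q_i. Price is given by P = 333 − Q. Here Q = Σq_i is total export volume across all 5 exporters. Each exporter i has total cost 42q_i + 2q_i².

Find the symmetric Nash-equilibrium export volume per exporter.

29.1

A representative exporter's profit is π_i = q_i(333 − Q) − 42q_i − 2q_i², with Q = q_i + Σ_{j≠i} q_j.
First-order condition: 291 − 6q_i − Σ_{j≠i} q_j = 0.
In a symmetric equilibrium every exporter chooses the same q, so Σ_{j≠i} q_j = 4q. The condition becomes 291 − 10q = 0, giving q = 291/10 = 29.1.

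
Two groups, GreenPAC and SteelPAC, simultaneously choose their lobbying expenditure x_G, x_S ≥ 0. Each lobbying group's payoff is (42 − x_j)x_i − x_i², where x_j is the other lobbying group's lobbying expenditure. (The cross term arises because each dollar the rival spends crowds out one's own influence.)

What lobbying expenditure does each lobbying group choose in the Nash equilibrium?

GreenPAC's payoff is (42 − x_S)x_G − x_G².
∂π/∂x_G = 42 − x_S − 2x_G = 0, so x_G = 21 − 0.5x_S.
Setting x_G = x_S in the reaction function: x_G = 21 − 0.5x_G, so x_G = 21 / 1.5 = 14.

14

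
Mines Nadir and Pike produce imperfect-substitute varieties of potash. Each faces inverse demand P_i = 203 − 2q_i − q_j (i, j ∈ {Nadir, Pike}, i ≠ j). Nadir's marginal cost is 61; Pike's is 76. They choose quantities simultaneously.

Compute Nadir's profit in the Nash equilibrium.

1728.72

Mine Nadir's profit: π = q_{Nadir}(203 − 2q_{Nadir} − q_{Pike}) − 61q_{Nadir}.
∂π/∂q_{Nadir} = 142 − 4q_{Nadir} − q_{Pike} = 0 ⇒ q_{Nadir} = 35.5 − 0.25q_{Pike}.
Similarly q_{Pike} = 31.75 − 0.25q_{Nadir}.
Plugging q_{Pike} into Nadir's best response: q_{Nadir} = 35.5 − 0.25(31.75 − 0.25q_{Nadir}) ⇒ 0.9375q_{Nadir} = 27.5625, so q_{Nadir} = 29.4.
Then q_{Pike} = 31.75 − 0.25·29.4 = 24.4.
P_{Nadir} = 203 − 2·29.4 − 24.4 = 119.8.
Profit = (119.8 − 61)·29.4 = 1728.72.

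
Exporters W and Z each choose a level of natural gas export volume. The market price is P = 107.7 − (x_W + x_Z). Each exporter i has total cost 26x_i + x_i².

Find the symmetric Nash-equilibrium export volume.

Exporter W's profit: π = x_W(107.7 − (x_W + x_Z)) − 26x_W − x_W².
∂π/∂x_W = 81.7 − 4x_W − x_Z = 0, so x_W = 20.425 − 0.25x_Z.
The game is symmetric, so in equilibrium x_Z = x_W: the reaction function gives 1.25x_W = 20.425, hence x_W = 16.34.

16.34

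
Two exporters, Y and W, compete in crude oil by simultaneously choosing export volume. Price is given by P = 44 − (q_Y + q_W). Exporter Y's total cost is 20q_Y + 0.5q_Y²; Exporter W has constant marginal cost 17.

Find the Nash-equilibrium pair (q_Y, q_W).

4.2, 11.4

Exporter Y's profit: π = q_Y(44 − (q_Y + q_W)) − 20q_Y − 0.5q_Y².
∂π/∂q_Y = 24 − 3q_Y − q_W = 0, so q_Y = 8 − (1/3)q_W.
For W: ∂π/∂q_W = 27 − 2q_W − q_Y = 0 ⇒ q_W = 13.5 − 0.5q_Y.
Plugging q_W into Y's best response: q_Y = 8 − (1/3)(13.5 − 0.5q_Y) ⇒ (5/6)q_Y = 3.5, so q_Y = 4.2.
Then q_W = 13.5 − 0.5·4.2 = 11.4.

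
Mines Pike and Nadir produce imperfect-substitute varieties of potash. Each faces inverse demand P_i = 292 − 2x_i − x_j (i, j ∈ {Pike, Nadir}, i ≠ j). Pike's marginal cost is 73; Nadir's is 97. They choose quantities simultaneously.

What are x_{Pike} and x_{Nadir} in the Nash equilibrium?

Mine Pike's profit: π = x_{Pike}(292 − 2x_{Pike} − x_{Nadir}) − 73x_{Pike}.
∂π/∂x_{Pike} = 219 − 4x_{Pike} − x_{Nadir} = 0 ⇒ x_{Pike} = 54.75 − 0.25x_{Nadir}.
Similarly x_{Nadir} = 48.75 − 0.25x_{Pike}.
Substituting the second reaction function into the first: x_{Pike} = 54.75 − 0.25(48.75 − 0.25x_{Pike}), which gives 0.9375x_{Pike} = 42.5625 ⇒ x_{Pike} = 45.4.
Then x_{Nadir} = 48.75 − 0.25·45.4 = 37.4.

45.4, 37.4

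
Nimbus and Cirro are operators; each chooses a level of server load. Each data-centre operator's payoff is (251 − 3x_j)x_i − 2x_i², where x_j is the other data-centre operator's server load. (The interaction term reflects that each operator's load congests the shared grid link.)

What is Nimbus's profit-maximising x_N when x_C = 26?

Nimbus's payoff is (251 − 3x_C)x_N − 2x_N².
∂π/∂x_N = 251 − 3x_C − 4x_N = 0, so x_N = 62.75 − 0.75x_C.
At x_C = 26: x_N = 62.75 − 0.75·26 = 43.25.

43.25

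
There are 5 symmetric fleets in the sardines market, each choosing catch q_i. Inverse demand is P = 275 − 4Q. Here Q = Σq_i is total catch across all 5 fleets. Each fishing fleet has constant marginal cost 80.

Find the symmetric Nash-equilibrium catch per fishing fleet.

8.125

A representative fishing fleet's profit is π_i = q_i(275 − 4Q) − 80q_i, with Q = q_i + Σ_{j≠i} q_j.
First-order condition: 195 − 8q_i − 4Σ_{j≠i} q_j = 0.
In a symmetric equilibrium every fishing fleet chooses the same q, so Σ_{j≠i} q_j = 4q. The condition becomes 195 − 24q = 0, giving q = 195/24 = 8.125.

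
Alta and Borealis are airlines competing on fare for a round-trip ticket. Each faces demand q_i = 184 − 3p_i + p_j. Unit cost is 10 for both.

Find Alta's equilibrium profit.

Alta's profit: π = (p_{Alta} − 10)(184 − 3p_{Alta} + p_{Borealis}).
∂π/∂p_{Alta} = 214 − 6p_{Alta} + p_{Borealis} = 0 ⇒ p_{Alta} = 107/3 + (1/6)p_{Borealis}.
Setting p_{Alta} = p_{Borealis} in the reaction function: p_{Alta} = 107/3 + (1/6)p_{Alta}, so p_{Alta} = (107/3) / (5/6) = 42.8.
q_{Alta} = 184 − 3·42.8 + 42.8 = 98.4.
Profit = (42.8 − 10)·98.4 = 3227.52.

3227.52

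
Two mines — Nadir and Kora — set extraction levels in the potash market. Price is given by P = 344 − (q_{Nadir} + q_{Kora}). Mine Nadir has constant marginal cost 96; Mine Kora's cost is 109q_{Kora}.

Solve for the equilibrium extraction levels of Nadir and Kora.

Mine Nadir's profit: π = q_{Nadir}(344 − (q_{Nadir} + q_{Kora})) − 96q_{Nadir}.
∂π/∂q_{Nadir} = 248 − 2q_{Nadir} − q_{Kora} = 0, so q_{Nadir} = 124 − 0.5q_{Kora}.
By the same steps for Kora: q_{Kora} = 117.5 − 0.5q_{Nadir}.
Solving the two reaction functions simultaneously: (1 − (−0.5)(−0.5))q_{Nadir} = 124 − 0.5·117.5, so 0.75q_{Nadir} = 65.25 and q_{Nadir} = 87.
Then q_{Kora} = 117.5 − 0.5·87 = 74.

87, 74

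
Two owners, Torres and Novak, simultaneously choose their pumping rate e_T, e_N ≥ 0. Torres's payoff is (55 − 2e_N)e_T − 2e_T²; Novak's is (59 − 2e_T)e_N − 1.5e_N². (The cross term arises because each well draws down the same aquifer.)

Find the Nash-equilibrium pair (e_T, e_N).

5.875, 15.75

Expanding Torres's payoff: 55e_T − 2e_Ne_T − 2e_T².
∂π/∂e_T = 55 − 2e_N − 4e_T = 0, so e_T = 13.75 − 0.5e_N.
Likewise for Novak: e_N = 59/3 − (2/3)e_T.
Solving the two reaction functions simultaneously: (1 − (−0.5)(−2/3))e_T = 13.75 − 0.5·(59/3), so (2/3)e_T = 47/12 and e_T = 5.875.
Then e_N = 59/3 − (2/3)·5.875 = 15.75.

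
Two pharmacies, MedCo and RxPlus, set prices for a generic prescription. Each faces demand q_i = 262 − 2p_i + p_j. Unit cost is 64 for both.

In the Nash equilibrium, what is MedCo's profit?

MedCo's profit: π = (p_{MedCo} − 64)(262 − 2p_{MedCo} + p_{RxPlus}).
∂π/∂p_{MedCo} = 390 − 4p_{MedCo} + p_{RxPlus} = 0 ⇒ p_{MedCo} = 97.5 + 0.25p_{RxPlus}.
Setting p_{MedCo} = p_{RxPlus} in the reaction function: p_{MedCo} = 97.5 + 0.25p_{MedCo}, so p_{MedCo} = 97.5 / 0.75 = 130.
q_{MedCo} = 262 − 2·130 + 130 = 132.
Profit = (130 − 64)·132 = 8712.

8712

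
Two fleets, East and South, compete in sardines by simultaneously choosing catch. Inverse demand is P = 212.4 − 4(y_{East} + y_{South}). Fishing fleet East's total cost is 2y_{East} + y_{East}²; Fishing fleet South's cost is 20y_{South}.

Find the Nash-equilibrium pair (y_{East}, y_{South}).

Fishing fleet East's profit: π = y_{East}(212.4 − 4(y_{East} + y_{South})) − 2y_{East} − y_{East}².
∂π/∂y_{East} = 210.4 − 10y_{East} − 4y_{South} = 0, so y_{East} = 21.04 − 0.4y_{South}.
For South: ∂π/∂y_{South} = 192.4 − 8y_{South} − 4y_{East} = 0 ⇒ y_{South} = 24.05 − 0.5y_{East}.
Solving the two reaction functions simultaneously: (1 − (−0.4)(−0.5))y_{East} = 21.04 − 0.4·24.05, so 0.8y_{East} = 11.42 and y_{East} = 14.275.
Then y_{South} = 24.05 − 0.5·14.275 = 16.9125.

14.275, 16.9125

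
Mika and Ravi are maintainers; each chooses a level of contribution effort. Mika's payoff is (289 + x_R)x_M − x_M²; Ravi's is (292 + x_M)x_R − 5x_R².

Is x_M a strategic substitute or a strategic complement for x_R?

strategic complements

Expanding Mika's payoff: 289x_M + x_Rx_M − x_M².
∂π/∂x_M = 289 + x_R − 2x_M = 0, so x_M = 144.5 + 0.5x_R.
The best-response slope dx_M/dx_R = 0.5 > 0: the reaction function is upward-sloping, so the choices are strategic complements.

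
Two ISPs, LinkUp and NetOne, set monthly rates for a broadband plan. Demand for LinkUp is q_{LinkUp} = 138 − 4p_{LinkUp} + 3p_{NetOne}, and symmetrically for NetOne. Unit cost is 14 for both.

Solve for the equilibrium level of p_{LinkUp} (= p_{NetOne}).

38.8

LinkUp's profit: π = (p_{LinkUp} − 14)(138 − 4p_{LinkUp} + 3p_{NetOne}).
∂π/∂p_{LinkUp} = 194 − 8p_{LinkUp} + 3p_{NetOne} = 0 ⇒ p_{LinkUp} = 24.25 + 0.375p_{NetOne}.
By symmetry p_{NetOne} = p_{LinkUp}; substituting into the reaction function, 0.625p_{LinkUp} = 24.25 and p_{LinkUp} = 38.8.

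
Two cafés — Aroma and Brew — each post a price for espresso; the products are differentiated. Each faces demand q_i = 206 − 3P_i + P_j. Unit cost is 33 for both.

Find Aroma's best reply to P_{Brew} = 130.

72.5

Aroma's profit: π = (P_{Aroma} − 33)(206 − 3P_{Aroma} + P_{Brew}).
∂π/∂P_{Aroma} = 305 − 6P_{Aroma} + P_{Brew} = 0 ⇒ P_{Aroma} = 305/6 + (1/6)P_{Brew}.
At P_{Brew} = 130: P_{Aroma} = 305/6 + (1/6)·130 = 72.5.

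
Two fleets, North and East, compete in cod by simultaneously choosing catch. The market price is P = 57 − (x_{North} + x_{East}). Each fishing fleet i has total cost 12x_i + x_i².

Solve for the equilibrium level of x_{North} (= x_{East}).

Fishing fleet North's profit: π = x_{North}(57 − (x_{North} + x_{East})) − 12x_{North} − x_{North}².
∂π/∂x_{North} = 45 − 4x_{North} − x_{East} = 0, so x_{North} = 11.25 − 0.25x_{East}.
Setting x_{North} = x_{East} in the reaction function: x_{North} = 11.25 − 0.25x_{North}, so x_{North} = 11.25 / 1.25 = 9.

9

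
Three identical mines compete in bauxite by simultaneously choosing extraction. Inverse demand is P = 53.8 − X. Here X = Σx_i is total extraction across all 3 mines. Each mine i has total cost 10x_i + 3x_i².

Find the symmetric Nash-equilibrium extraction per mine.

A representative mine's profit is π_i = x_i(53.8 − X) − 10x_i − 3x_i², with X = x_i + Σ_{j≠i} x_j.
First-order condition: 43.8 − 8x_i − Σ_{j≠i} x_j = 0.
In a symmetric equilibrium every mine chooses the same x, so Σ_{j≠i} x_j = 2x. The condition becomes 43.8 − 10x = 0, giving x = 43.8/10 = 4.38.

4.38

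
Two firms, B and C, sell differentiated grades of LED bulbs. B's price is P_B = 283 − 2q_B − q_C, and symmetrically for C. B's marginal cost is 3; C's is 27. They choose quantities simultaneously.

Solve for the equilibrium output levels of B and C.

Firm B's profit: π = q_B(283 − 2q_B − q_C) − 3q_B.
∂π/∂q_B = 280 − 4q_B − q_C = 0 ⇒ q_B = 70 − 0.25q_C.
Similarly q_C = 64 − 0.25q_B.
Substituting the second reaction function into the first: q_B = 70 − 0.25(64 − 0.25q_B), which gives 0.9375q_B = 54 ⇒ q_B = 57.6.
Then q_C = 64 − 0.25·57.6 = 49.6.

57.6, 49.6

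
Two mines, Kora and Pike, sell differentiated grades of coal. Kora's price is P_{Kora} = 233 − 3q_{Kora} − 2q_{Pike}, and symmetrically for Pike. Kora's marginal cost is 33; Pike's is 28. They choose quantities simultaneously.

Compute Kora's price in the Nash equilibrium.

Mine Kora's profit: π = q_{Kora}(233 − 3q_{Kora} − 2q_{Pike}) − 33q_{Kora}.
∂π/∂q_{Kora} = 200 − 6q_{Kora} − 2q_{Pike} = 0 ⇒ q_{Kora} = 100/3 − (1/3)q_{Pike}.
Similarly q_{Pike} = 205/6 − (1/3)q_{Kora}.
Substituting the second reaction function into the first: q_{Kora} = 100/3 − (1/3)(205/6 − (1/3)q_{Kora}), which gives (8/9)q_{Kora} = 395/18 ⇒ q_{Kora} = 24.6875.
Then q_{Pike} = 205/6 − (1/3)·24.6875 = 25.9375.
P_{Kora} = 233 − 3·24.6875 − 2·25.9375 = 107.0625.

107.0625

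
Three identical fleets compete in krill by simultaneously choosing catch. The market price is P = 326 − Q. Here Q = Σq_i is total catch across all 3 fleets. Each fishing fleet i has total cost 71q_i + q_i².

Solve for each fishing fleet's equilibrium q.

42.5

A representative fishing fleet's profit is π_i = q_i(326 − Q) − 71q_i − q_i², with Q = q_i + Σ_{j≠i} q_j.
First-order condition: 255 − 4q_i − Σ_{j≠i} q_j = 0.
Imposing symmetry (q_j = q for all j) turns Σ_{j≠i} q_j into 2q, so 255 = 6q and q = 42.5.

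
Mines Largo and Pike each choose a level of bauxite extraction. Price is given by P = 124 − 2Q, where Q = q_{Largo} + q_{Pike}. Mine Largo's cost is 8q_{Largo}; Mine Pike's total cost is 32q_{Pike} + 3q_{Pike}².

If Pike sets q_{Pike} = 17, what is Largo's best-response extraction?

20.5

Mine Largo's profit: π = q_{Largo}(124 − 2(q_{Largo} + q_{Pike})) − 8q_{Largo}.
∂π/∂q_{Largo} = 116 − 4q_{Largo} − 2q_{Pike} = 0, so q_{Largo} = 29 − 0.5q_{Pike}.
At q_{Pike} = 17: q_{Largo} = 29 − 0.5·17 = 20.5.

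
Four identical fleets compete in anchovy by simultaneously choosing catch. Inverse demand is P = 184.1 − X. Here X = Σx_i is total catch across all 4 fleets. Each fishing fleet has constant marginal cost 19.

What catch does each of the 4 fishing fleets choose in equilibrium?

33.02

A representative fishing fleet's profit is π_i = x_i(184.1 − X) − 19x_i, with X = x_i + Σ_{j≠i} x_j.
First-order condition: 165.1 − 2x_i − Σ_{j≠i} x_j = 0.
Imposing symmetry (x_j = x for all j) turns Σ_{j≠i} x_j into 3x, so 165.1 = 5x and x = 33.02.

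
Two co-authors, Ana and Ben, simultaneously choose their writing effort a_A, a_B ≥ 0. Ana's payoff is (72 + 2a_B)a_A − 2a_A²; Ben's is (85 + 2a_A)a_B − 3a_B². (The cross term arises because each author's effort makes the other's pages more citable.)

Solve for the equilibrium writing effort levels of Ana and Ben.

30.1, 24.2

Expanding Ana's payoff: 72a_A + 2a_Ba_A − 2a_A².
∂π/∂a_A = 72 + 2a_B − 4a_A = 0, so a_A = 18 + 0.5a_B.
Likewise for Ben: a_B = 85/6 + (1/3)a_A.
Solving the two reaction functions simultaneously: (1 − (0.5)(1/3))a_A = 18 + 0.5·(85/6), so (5/6)a_A = 301/12 and a_A = 30.1.
Then a_B = 85/6 + (1/3)·30.1 = 24.2.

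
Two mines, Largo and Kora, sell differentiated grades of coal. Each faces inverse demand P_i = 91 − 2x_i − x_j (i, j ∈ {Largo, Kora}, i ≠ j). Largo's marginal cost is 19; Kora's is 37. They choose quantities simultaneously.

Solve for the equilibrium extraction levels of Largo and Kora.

Mine Largo's profit: π = x_{Largo}(91 − 2x_{Largo} − x_{Kora}) − 19x_{Largo}.
∂π/∂x_{Largo} = 72 − 4x_{Largo} − x_{Kora} = 0 ⇒ x_{Largo} = 18 − 0.25x_{Kora}.
Similarly x_{Kora} = 13.5 − 0.25x_{Largo}.
Plugging x_{Kora} into Largo's best response: x_{Largo} = 18 − 0.25(13.5 − 0.25x_{Largo}) ⇒ 0.9375x_{Largo} = 14.625, so x_{Largo} = 15.6.
Then x_{Kora} = 13.5 − 0.25·15.6 = 9.6.

15.6, 9.6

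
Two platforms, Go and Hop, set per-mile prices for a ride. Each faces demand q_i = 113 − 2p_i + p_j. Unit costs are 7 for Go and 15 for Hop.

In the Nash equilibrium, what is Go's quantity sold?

72.8

Go's profit: π = (p_{Go} − 7)(113 − 2p_{Go} + p_{Hop}).
∂π/∂p_{Go} = 127 − 4p_{Go} + p_{Hop} = 0 ⇒ p_{Go} = 31.75 + 0.25p_{Hop}.
Similarly p_{Hop} = 35.75 + 0.25p_{Go}.
Plugging p_{Hop} into Go's best response: p_{Go} = 31.75 + 0.25(35.75 + 0.25p_{Go}) ⇒ 0.9375p_{Go} = 40.6875, so p_{Go} = 43.4.
Then p_{Hop} = 35.75 + 0.25·43.4 = 46.6.
q_{Go} = 113 − 2·43.4 + 46.6 = 72.8.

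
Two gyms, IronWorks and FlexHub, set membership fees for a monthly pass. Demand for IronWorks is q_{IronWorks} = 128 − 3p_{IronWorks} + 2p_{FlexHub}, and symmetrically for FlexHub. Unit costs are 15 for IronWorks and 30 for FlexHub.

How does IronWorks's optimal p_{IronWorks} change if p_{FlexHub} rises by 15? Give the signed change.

5

IronWorks's profit: π = (p_{IronWorks} − 15)(128 − 3p_{IronWorks} + 2p_{FlexHub}).
∂π/∂p_{IronWorks} = 173 − 6p_{IronWorks} + 2p_{FlexHub} = 0 ⇒ p_{IronWorks} = 173/6 + (1/3)p_{FlexHub}.
The reaction-function slope is 1/3, so a 15-unit rise in p_{FlexHub} moves p_{IronWorks} by 1/3 × 15 = 5. IronWorks's best response rises — the actions are strategic complements.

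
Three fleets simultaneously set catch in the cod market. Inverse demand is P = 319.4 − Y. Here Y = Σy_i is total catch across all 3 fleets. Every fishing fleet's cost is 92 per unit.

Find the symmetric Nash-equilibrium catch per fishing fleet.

A representative fishing fleet's profit is π_i = y_i(319.4 − Y) − 92y_i, with Y = y_i + Σ_{j≠i} y_j.
First-order condition: 227.4 − 2y_i − Σ_{j≠i} y_j = 0.
In a symmetric equilibrium every fishing fleet chooses the same y, so Σ_{j≠i} y_j = 2y. The condition becomes 227.4 − 4y = 0, giving y = 227.4/4 = 56.85.

56.85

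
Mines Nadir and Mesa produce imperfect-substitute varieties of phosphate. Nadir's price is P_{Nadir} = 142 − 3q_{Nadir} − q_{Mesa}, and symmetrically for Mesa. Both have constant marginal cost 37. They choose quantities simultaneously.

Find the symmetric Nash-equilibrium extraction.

15

Mine Nadir's profit: π = q_{Nadir}(142 − 3q_{Nadir} − q_{Mesa}) − 37q_{Nadir}.
∂π/∂q_{Nadir} = 105 − 6q_{Nadir} − q_{Mesa} = 0 ⇒ q_{Nadir} = 17.5 − (1/6)q_{Mesa}.
By symmetry q_{Mesa} = q_{Nadir}; substituting into the reaction function, (7/6)q_{Nadir} = 17.5 and q_{Nadir} = 15.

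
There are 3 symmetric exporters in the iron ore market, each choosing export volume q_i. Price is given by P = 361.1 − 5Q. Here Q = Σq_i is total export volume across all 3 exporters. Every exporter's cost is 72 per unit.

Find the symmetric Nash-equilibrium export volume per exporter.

14.455

A representative exporter's profit is π_i = q_i(361.1 − 5Q) − 72q_i, with Q = q_i + Σ_{j≠i} q_j.
First-order condition: 289.1 − 10q_i − 5Σ_{j≠i} q_j = 0.
In a symmetric equilibrium every exporter chooses the same q, so Σ_{j≠i} q_j = 2q. The condition becomes 289.1 − 20q = 0, giving q = 289.1/20 = 14.455.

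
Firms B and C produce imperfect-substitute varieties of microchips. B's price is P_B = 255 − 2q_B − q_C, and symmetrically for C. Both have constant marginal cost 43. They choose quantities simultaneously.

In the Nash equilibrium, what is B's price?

127.8

Firm B's profit: π = q_B(255 − 2q_B − q_C) − 43q_B.
∂π/∂q_B = 212 − 4q_B − q_C = 0 ⇒ q_B = 53 − 0.25q_C.
By symmetry q_C = q_B; substituting into the reaction function, 1.25q_B = 53 and q_B = 42.4.
P_B = 255 − 2·42.4 − 42.4 = 127.8.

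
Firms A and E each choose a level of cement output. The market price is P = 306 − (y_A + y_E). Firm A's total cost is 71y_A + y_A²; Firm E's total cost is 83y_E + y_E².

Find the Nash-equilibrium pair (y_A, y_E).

Firm A's profit: π = y_A(306 − (y_A + y_E)) − 71y_A − y_A².
∂π/∂y_A = 235 − 4y_A − y_E = 0, so y_A = 58.75 − 0.25y_E.
By the same steps for E: y_E = 55.75 − 0.25y_A.
Solving the two reaction functions simultaneously: (1 − (−0.25)(−0.25))y_A = 58.75 − 0.25·55.75, so 0.9375y_A = 44.8125 and y_A = 47.8.
Then y_E = 55.75 − 0.25·47.8 = 43.8.

47.8, 43.8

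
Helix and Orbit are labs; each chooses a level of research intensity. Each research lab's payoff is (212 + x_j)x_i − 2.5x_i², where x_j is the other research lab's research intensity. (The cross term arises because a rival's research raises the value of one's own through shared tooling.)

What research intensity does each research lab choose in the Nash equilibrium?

53

Helix's payoff is (212 + x_O)x_H − 2.5x_H².
∂π/∂x_H = 212 + x_O − 5x_H = 0, so x_H = 42.4 + 0.2x_O.
The game is symmetric, so in equilibrium x_O = x_H: the reaction function gives 0.8x_H = 42.4, hence x_H = 53.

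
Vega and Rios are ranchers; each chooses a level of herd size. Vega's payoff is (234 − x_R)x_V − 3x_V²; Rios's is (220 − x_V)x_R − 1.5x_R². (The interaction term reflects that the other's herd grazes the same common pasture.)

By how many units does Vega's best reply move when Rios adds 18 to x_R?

-3

Expanding Vega's payoff: 234x_V − x_Rx_V − 3x_V².
∂π/∂x_V = 234 − x_R − 6x_V = 0, so x_V = 39 − (1/6)x_R.
The reaction-function slope is −1/6, so an 18-unit rise in x_R moves x_V by −1/6 × 18 = −3. Vega's best response falls — the actions are strategic substitutes.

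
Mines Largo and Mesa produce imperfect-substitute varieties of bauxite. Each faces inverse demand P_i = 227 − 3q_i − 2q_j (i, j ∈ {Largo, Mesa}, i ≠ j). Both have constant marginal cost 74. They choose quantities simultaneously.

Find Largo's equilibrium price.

131.375

Mine Largo's profit: π = q_{Largo}(227 − 3q_{Largo} − 2q_{Mesa}) − 74q_{Largo}.
∂π/∂q_{Largo} = 153 − 6q_{Largo} − 2q_{Mesa} = 0 ⇒ q_{Largo} = 25.5 − (1/3)q_{Mesa}.
Setting q_{Largo} = q_{Mesa} in the reaction function: q_{Largo} = 25.5 − (1/3)q_{Largo}, so q_{Largo} = 25.5 / (4/3) = 19.125.
P_{Largo} = 227 − 3·19.125 − 2·19.125 = 131.375.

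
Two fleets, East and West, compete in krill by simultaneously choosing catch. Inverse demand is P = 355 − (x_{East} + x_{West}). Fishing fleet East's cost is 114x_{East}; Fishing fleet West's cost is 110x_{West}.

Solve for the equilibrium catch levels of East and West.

Fishing fleet East's profit: π = x_{East}(355 − (x_{East} + x_{West})) − 114x_{East}.
∂π/∂x_{East} = 241 − 2x_{East} − x_{West} = 0, so x_{East} = 120.5 − 0.5x_{West}.
By the same steps for West: x_{West} = 122.5 − 0.5x_{East}.
Substituting the second reaction function into the first: x_{East} = 120.5 − 0.5(122.5 − 0.5x_{East}), which gives 0.75x_{East} = 59.25 ⇒ x_{East} = 79.
Then x_{West} = 122.5 − 0.5·79 = 83.

79, 83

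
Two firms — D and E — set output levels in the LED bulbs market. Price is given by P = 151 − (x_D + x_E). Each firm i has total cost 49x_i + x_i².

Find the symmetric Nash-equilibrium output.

20.4

Firm D's profit: π = x_D(151 − (x_D + x_E)) − 49x_D − x_D².
∂π/∂x_D = 102 − 4x_D − x_E = 0, so x_D = 25.5 − 0.25x_E.
The game is symmetric, so in equilibrium x_E = x_D: the reaction function gives 1.25x_D = 25.5, hence x_D = 20.4.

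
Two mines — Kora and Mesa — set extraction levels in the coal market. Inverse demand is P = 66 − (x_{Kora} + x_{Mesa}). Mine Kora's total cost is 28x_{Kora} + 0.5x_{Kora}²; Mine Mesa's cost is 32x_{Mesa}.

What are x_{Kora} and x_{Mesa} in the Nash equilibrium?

Mine Kora's profit: π = x_{Kora}(66 − (x_{Kora} + x_{Mesa})) − 28x_{Kora} − 0.5x_{Kora}².
∂π/∂x_{Kora} = 38 − 3x_{Kora} − x_{Mesa} = 0, so x_{Kora} = 38/3 − (1/3)x_{Mesa}.
For Mesa: ∂π/∂x_{Mesa} = 34 − 2x_{Mesa} − x_{Kora} = 0 ⇒ x_{Mesa} = 17 − 0.5x_{Kora}.
Solving the two reaction functions simultaneously: (1 − (−1/3)(−0.5))x_{Kora} = 38/3 − (1/3)·17, so (5/6)x_{Kora} = 7 and x_{Kora} = 8.4.
Then x_{Mesa} = 17 − 0.5·8.4 = 12.8.

8.4, 12.8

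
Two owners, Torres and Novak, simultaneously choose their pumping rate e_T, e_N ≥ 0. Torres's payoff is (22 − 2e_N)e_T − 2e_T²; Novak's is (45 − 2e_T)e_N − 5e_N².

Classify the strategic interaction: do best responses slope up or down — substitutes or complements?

Expanding Torres's payoff: 22e_T − 2e_Ne_T − 2e_T².
∂π/∂e_T = 22 − 2e_N − 4e_T = 0, so e_T = 5.5 − 0.5e_N.
The best-response slope de_T/de_N = −0.5 < 0: the reaction function is downward-sloping, so the choices are strategic substitutes.

strategic substitutes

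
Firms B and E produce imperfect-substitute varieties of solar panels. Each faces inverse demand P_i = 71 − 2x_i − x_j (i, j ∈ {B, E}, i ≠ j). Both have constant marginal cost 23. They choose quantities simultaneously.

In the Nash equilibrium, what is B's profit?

Firm B's profit: π = x_B(71 − 2x_B − x_E) − 23x_B.
∂π/∂x_B = 48 − 4x_B − x_E = 0 ⇒ x_B = 12 − 0.25x_E.
The game is symmetric, so in equilibrium x_E = x_B: the reaction function gives 1.25x_B = 12, hence x_B = 9.6.
P_B = 71 − 2·9.6 − 9.6 = 42.2.
Profit = (42.2 − 23)·9.6 = 184.32.

184.32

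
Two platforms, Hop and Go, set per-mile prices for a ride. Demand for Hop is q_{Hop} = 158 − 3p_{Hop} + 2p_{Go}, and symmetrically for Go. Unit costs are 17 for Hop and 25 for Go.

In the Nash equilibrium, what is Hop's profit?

Hop's profit: π = (p_{Hop} − 17)(158 − 3p_{Hop} + 2p_{Go}).
∂π/∂p_{Hop} = 209 − 6p_{Hop} + 2p_{Go} = 0 ⇒ p_{Hop} = 209/6 + (1/3)p_{Go}.
Similarly p_{Go} = 233/6 + (1/3)p_{Hop}.
Substituting the second reaction function into the first: p_{Hop} = 209/6 + (1/3)(233/6 + (1/3)p_{Hop}), which gives (8/9)p_{Hop} = 430/9 ⇒ p_{Hop} = 53.75.
Then p_{Go} = 233/6 + (1/3)·53.75 = 56.75.
q_{Hop} = 158 − 3·53.75 + 2·56.75 = 110.25.
Profit = (53.75 − 17)·110.25 = 4051.6875.

4051.6875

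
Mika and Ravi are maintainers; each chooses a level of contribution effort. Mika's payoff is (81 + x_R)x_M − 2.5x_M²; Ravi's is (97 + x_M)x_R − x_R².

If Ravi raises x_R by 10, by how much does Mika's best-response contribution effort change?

Expanding Mika's payoff: 81x_M + x_Rx_M − 2.5x_M².
∂π/∂x_M = 81 + x_R − 5x_M = 0, so x_M = 16.2 + 0.2x_R.
The reaction-function slope is 0.2, so a 10-unit rise in x_R moves x_M by 0.2 × 10 = 2. Mika's best response rises — the actions are strategic complements.

2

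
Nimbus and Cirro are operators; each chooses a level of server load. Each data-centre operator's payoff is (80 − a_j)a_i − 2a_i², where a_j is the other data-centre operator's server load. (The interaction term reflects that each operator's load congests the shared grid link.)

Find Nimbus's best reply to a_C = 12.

17

Nimbus's payoff is (80 − a_C)a_N − 2a_N².
∂π/∂a_N = 80 − a_C − 4a_N = 0, so a_N = 20 − 0.25a_C.
At a_C = 12: a_N = 20 − 0.25·12 = 17.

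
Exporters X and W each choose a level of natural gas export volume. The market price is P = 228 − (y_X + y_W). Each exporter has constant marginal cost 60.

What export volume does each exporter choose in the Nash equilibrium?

Exporter X's profit: π = y_X(228 − (y_X + y_W)) − 60y_X.
∂π/∂y_X = 168 − 2y_X − y_W = 0, so y_X = 84 − 0.5y_W.
The game is symmetric, so in equilibrium y_W = y_X: the reaction function gives 1.5y_X = 84, hence y_X = 56.

56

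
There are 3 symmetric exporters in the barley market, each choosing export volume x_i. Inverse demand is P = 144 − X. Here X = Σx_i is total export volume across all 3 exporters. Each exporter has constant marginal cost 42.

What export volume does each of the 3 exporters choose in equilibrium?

25.5

A representative exporter's profit is π_i = x_i(144 − X) − 42x_i, with X = x_i + Σ_{j≠i} x_j.
First-order condition: 102 − 2x_i − Σ_{j≠i} x_j = 0.
Imposing symmetry (x_j = x for all j) turns Σ_{j≠i} x_j into 2x, so 102 = 4x and x = 25.5.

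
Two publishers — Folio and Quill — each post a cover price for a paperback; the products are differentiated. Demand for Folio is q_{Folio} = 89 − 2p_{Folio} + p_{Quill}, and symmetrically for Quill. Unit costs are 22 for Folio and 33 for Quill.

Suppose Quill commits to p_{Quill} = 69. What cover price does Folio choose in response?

50.5

Folio's profit: π = (p_{Folio} − 22)(89 − 2p_{Folio} + p_{Quill}).
∂π/∂p_{Folio} = 133 − 4p_{Folio} + p_{Quill} = 0 ⇒ p_{Folio} = 33.25 + 0.25p_{Quill}.
At p_{Quill} = 69: p_{Folio} = 33.25 + 0.25·69 = 50.5.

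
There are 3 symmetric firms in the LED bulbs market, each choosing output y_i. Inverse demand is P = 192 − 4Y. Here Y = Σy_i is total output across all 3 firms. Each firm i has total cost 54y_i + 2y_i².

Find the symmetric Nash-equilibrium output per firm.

A representative firm's profit is π_i = y_i(192 − 4Y) − 54y_i − 2y_i², with Y = y_i + Σ_{j≠i} y_j.
First-order condition: 138 − 12y_i − 4Σ_{j≠i} y_j = 0.
Imposing symmetry (y_j = y for all j) turns Σ_{j≠i} y_j into 2y, so 138 = 20y and y = 6.9.

6.9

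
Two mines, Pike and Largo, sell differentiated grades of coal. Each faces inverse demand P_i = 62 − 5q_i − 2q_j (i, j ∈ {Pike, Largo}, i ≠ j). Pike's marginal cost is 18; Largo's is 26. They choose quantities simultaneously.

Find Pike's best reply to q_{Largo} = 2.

4

Mine Pike's profit: π = q_{Pike}(62 − 5q_{Pike} − 2q_{Largo}) − 18q_{Pike}.
∂π/∂q_{Pike} = 44 − 10q_{Pike} − 2q_{Largo} = 0 ⇒ q_{Pike} = 4.4 − 0.2q_{Largo}.
At q_{Largo} = 2: q_{Pike} = 4.4 − 0.2·2 = 4.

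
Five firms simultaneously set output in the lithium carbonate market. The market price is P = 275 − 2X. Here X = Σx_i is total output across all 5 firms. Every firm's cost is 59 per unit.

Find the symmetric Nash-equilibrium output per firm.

A representative firm's profit is π_i = x_i(275 − 2X) − 59x_i, with X = x_i + Σ_{j≠i} x_j.
First-order condition: 216 − 4x_i − 2Σ_{j≠i} x_j = 0.
Imposing symmetry (x_j = x for all j) turns Σ_{j≠i} x_j into 4x, so 216 = 12x and x = 18.

18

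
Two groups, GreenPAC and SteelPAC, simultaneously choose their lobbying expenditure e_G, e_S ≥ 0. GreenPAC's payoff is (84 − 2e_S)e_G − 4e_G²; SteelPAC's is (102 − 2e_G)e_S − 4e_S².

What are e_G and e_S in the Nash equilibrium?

7.8, 10.8

Expanding GreenPAC's payoff: 84e_G − 2e_Se_G − 4e_G².
∂π/∂e_G = 84 − 2e_S − 8e_G = 0, so e_G = 10.5 − 0.25e_S.
Likewise for SteelPAC: e_S = 12.75 − 0.25e_G.
Solving the two reaction functions simultaneously: (1 − (−0.25)(−0.25))e_G = 10.5 − 0.25·12.75, so 0.9375e_G = 7.3125 and e_G = 7.8.
Then e_S = 12.75 − 0.25·7.8 = 10.8.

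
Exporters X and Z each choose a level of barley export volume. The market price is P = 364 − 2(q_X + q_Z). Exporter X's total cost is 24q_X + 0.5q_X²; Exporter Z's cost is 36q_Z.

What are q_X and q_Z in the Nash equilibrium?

44, 60

Exporter X's profit: π = q_X(364 − 2(q_X + q_Z)) − 24q_X − 0.5q_X².
∂π/∂q_X = 340 − 5q_X − 2q_Z = 0, so q_X = 68 − 0.4q_Z.
For Z: ∂π/∂q_Z = 328 − 4q_Z − 2q_X = 0 ⇒ q_Z = 82 − 0.5q_X.
Plugging q_Z into X's best response: q_X = 68 − 0.4(82 − 0.5q_X) ⇒ 0.8q_X = 35.2, so q_X = 44.
Then q_Z = 82 − 0.5·44 = 60.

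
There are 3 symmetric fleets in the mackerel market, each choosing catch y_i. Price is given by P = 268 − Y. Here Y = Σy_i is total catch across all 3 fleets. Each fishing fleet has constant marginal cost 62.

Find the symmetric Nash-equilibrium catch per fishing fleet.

A representative fishing fleet's profit is π_i = y_i(268 − Y) − 62y_i, with Y = y_i + Σ_{j≠i} y_j.
First-order condition: 206 − 2y_i − Σ_{j≠i} y_j = 0.
In a symmetric equilibrium every fishing fleet chooses the same y, so Σ_{j≠i} y_j = 2y. The condition becomes 206 − 4y = 0, giving y = 206/4 = 51.5.

51.5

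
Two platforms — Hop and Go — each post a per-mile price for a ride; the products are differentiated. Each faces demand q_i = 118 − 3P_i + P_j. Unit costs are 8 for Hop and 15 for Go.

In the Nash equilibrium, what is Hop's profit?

Hop's profit: π = (P_{Hop} − 8)(118 − 3P_{Hop} + P_{Go}).
∂π/∂P_{Hop} = 142 − 6P_{Hop} + P_{Go} = 0 ⇒ P_{Hop} = 71/3 + (1/6)P_{Go}.
Similarly P_{Go} = 163/6 + (1/6)P_{Hop}.
Plugging P_{Go} into Hop's best response: P_{Hop} = 71/3 + (1/6)(163/6 + (1/6)P_{Hop}) ⇒ (35/36)P_{Hop} = 1015/36, so P_{Hop} = 29.
Then P_{Go} = 163/6 + (1/6)·29 = 32.
q_{Hop} = 118 − 3·29 + 32 = 63.
Profit = (29 − 8)·63 = 1323.

1323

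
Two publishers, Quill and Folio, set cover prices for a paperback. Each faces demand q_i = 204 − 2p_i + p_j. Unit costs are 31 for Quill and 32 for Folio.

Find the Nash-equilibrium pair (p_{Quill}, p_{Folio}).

Quill's profit: π = (p_{Quill} − 31)(204 − 2p_{Quill} + p_{Folio}).
∂π/∂p_{Quill} = 266 − 4p_{Quill} + p_{Folio} = 0 ⇒ p_{Quill} = 66.5 + 0.25p_{Folio}.
Similarly p_{Folio} = 67 + 0.25p_{Quill}.
Plugging p_{Folio} into Quill's best response: p_{Quill} = 66.5 + 0.25(67 + 0.25p_{Quill}) ⇒ 0.9375p_{Quill} = 83.25, so p_{Quill} = 88.8.
Then p_{Folio} = 67 + 0.25·88.8 = 89.2.

88.8, 89.2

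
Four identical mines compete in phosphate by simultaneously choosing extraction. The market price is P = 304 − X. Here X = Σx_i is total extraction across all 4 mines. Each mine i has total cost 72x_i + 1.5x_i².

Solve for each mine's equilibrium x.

A representative mine's profit is π_i = x_i(304 − X) − 72x_i − 1.5x_i², with X = x_i + Σ_{j≠i} x_j.
First-order condition: 232 − 5x_i − Σ_{j≠i} x_j = 0.
Imposing symmetry (x_j = x for all j) turns Σ_{j≠i} x_j into 3x, so 232 = 8x and x = 29.

29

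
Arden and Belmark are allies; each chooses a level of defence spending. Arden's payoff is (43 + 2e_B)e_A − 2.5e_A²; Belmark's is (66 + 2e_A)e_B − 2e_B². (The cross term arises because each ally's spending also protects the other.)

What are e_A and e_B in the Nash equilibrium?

Expanding Arden's payoff: 43e_A + 2e_Be_A − 2.5e_A².
∂π/∂e_A = 43 + 2e_B − 5e_A = 0, so e_A = 8.6 + 0.4e_B.
Likewise for Belmark: e_B = 16.5 + 0.5e_A.
Substituting the second reaction function into the first: e_A = 8.6 + 0.4(16.5 + 0.5e_A), which gives 0.8e_A = 15.2 ⇒ e_A = 19.
Then e_B = 16.5 + 0.5·19 = 26.

19, 26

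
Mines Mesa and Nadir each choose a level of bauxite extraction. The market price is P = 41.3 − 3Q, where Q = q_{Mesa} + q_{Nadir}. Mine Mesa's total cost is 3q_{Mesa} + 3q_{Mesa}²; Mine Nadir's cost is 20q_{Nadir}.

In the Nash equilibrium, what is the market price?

Mine Mesa's profit: π = q_{Mesa}(41.3 − 3(q_{Mesa} + q_{Nadir})) − 3q_{Mesa} − 3q_{Mesa}².
∂π/∂q_{Mesa} = 38.3 − 12q_{Mesa} − 3q_{Nadir} = 0, so q_{Mesa} = 383/120 − 0.25q_{Nadir}.
For Nadir: ∂π/∂q_{Nadir} = 21.3 − 6q_{Nadir} − 3q_{Mesa} = 0 ⇒ q_{Nadir} = 3.55 − 0.5q_{Mesa}.
Plugging q_{Nadir} into Mesa's best response: q_{Mesa} = 383/120 − 0.25(3.55 − 0.5q_{Mesa}) ⇒ 0.875q_{Mesa} = 553/240, so q_{Mesa} = 79/30.
Then q_{Nadir} = 3.55 − 0.5·(79/30) = 67/30.
Equilibrium price: P = 41.3 − 3·(73/15) = 26.7.

26.7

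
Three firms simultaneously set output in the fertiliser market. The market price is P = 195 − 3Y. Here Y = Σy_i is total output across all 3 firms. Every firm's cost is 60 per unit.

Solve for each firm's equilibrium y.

A representative firm's profit is π_i = y_i(195 − 3Y) − 60y_i, with Y = y_i + Σ_{j≠i} y_j.
First-order condition: 135 − 6y_i − 3Σ_{j≠i} y_j = 0.
With identical firms, set every y_j = y: then 135 − 6y − 6y = 0, i.e. y = 135/12 = 11.25.

11.25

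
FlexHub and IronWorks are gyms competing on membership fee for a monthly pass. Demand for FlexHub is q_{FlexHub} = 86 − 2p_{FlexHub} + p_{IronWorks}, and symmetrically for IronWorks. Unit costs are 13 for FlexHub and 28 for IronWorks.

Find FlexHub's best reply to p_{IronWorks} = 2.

FlexHub's profit: π = (p_{FlexHub} − 13)(86 − 2p_{FlexHub} + p_{IronWorks}).
∂π/∂p_{FlexHub} = 112 − 4p_{FlexHub} + p_{IronWorks} = 0 ⇒ p_{FlexHub} = 28 + 0.25p_{IronWorks}.
At p_{IronWorks} = 2: p_{FlexHub} = 28 + 0.25·2 = 28.5.

28.5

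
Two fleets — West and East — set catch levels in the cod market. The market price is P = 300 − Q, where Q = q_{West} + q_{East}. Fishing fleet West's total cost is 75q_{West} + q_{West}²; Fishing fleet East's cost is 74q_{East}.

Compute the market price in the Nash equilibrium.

Fishing fleet West's profit: π = q_{West}(300 − (q_{West} + q_{East})) − 75q_{West} − q_{West}².
∂π/∂q_{West} = 225 − 4q_{West} − q_{East} = 0, so q_{West} = 56.25 − 0.25q_{East}.
For East: ∂π/∂q_{East} = 226 − 2q_{East} − q_{West} = 0 ⇒ q_{East} = 113 − 0.5q_{West}.
Solving the two reaction functions simultaneously: (1 − (−0.25)(−0.5))q_{West} = 56.25 − 0.25·113, so 0.875q_{West} = 28 and q_{West} = 32.
Then q_{East} = 113 − 0.5·32 = 97.
Equilibrium price: P = 300 − 129 = 171.

171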